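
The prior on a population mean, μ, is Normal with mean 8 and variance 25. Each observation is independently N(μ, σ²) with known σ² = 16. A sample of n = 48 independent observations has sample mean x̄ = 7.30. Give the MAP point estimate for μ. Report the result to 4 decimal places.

n = 48, x̄ = 7.30.
For a Normal prior and Normal likelihood with known variance, the posterior is Normal; its mode equals its mean, the precision-weighted average.
Prior precision 1/σ₀² = 1/25 = 0.04; data precision n/σ² = 48/16 = 3.
μ̂ = (0.04·8 + 3·7.3) / (0.04 + 3) = 22.22/3.04 = 1111/152 ≈ 7.3092.

μ̂_MAP = 7.3092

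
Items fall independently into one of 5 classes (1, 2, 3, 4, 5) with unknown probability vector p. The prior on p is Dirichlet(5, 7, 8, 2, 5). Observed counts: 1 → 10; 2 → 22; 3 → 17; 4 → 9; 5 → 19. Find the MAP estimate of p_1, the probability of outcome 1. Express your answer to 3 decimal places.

MAP estimate: 0.141

The posterior is Dirichlet(αᵢ + nᵢ) = Dirichlet(15, 29, 25, 11, 24).
For a Dirichlet(a₁,…,a_K) with all aᵢ > 1, the mode has j-th component (aⱼ − 1)/(Σaᵢ − K).
Here Σaᵢ = 104 and K = 5, so p_1 = (15 − 1)/(104 − 5) = 14/99 ≈ 0.141.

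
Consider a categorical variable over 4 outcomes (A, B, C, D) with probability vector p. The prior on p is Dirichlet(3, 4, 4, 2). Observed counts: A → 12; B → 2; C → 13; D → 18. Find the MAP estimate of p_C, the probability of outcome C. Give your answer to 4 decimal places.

MAP estimate of p_C = 0.2963

The posterior is Dirichlet(αᵢ + nᵢ) = Dirichlet(15, 6, 17, 20).
For a Dirichlet(a₁,…,a_K) with all aᵢ > 1, the mode has j-th component (aⱼ − 1)/(Σaᵢ − K).
Here Σaᵢ = 58 and K = 4, so p_C = (17 − 1)/(58 − 4) = 16/54 ≈ 0.2963.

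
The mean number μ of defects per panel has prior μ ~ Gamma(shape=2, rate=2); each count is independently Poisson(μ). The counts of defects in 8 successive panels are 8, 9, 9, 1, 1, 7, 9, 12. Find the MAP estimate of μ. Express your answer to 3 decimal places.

μ̂_MAP = 5.700

Σxᵢ = 8+9+9+1+1+7+9+12 = 56, with n = 8.
Posterior ∝ μe^(−2μ) · μ^56e^(−8μ) = μ^57e^(−10μ), i.e. Gamma(shape=58, rate=10).
The mode of a Gamma(a, b) with a ≥ 1 (shape–rate) is (a−1)/b = 57/10 ≈ 5.700.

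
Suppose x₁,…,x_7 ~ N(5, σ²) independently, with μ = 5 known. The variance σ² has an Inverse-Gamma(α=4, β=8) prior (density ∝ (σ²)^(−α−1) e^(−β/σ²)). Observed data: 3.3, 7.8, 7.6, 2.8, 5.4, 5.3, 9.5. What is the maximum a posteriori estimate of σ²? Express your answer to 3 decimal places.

σ̂²_MAP = 3.461

Sum of squared deviations about the known mean: SS = (3.3−5)² + (7.8−5)² + (7.6−5)² + (2.8−5)² + (5.4−5)² + (5.3−5)² + (9.5−5)² = 42.83.
The Normal likelihood contributes (σ²)^(−n/2) exp(−SS/(2σ²)), so the posterior is Inverse-Gamma(α + n/2, β + SS/2) = Inverse-Gamma(7.5, 29.415).
The mode of Inverse-Gamma(a, b) is b/(a+1) = 29.415/8.5 ≈ 3.461.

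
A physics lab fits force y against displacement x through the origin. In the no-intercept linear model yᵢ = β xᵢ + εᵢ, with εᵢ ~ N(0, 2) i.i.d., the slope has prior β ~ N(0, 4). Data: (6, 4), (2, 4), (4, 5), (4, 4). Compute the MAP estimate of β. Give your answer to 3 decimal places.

log p(β | y) = −Σ(yᵢ − βxᵢ)²/(2·2) − β²/(2·4) + const.
Setting the derivative to zero: Σxᵢ(yᵢ − βxᵢ)/2 − β/4 = 0, so β = Σxᵢyᵢ / (Σxᵢ² + σ²/τ²).
Σxᵢyᵢ = 6·4 + 2·4 + 4·5 + 4·4 = 68; Σxᵢ² = 72; σ²/τ² = 0.5.
β̂_MAP = 68 / (72 + 0.5) = 68/72.5 ≈ 0.938.

β̂_MAP = 0.938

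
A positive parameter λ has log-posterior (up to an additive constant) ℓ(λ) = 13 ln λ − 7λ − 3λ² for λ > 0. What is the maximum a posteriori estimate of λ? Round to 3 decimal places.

ℓ'(λ) = 13/λ − 7 − 6λ. Setting this to zero and multiplying by λ: 6λ² + 7λ − 13 = 0.
λ = (−7 + √(7² + 4·6·13)) / (2·6) = (−7 + √361) / 12 = (−7 + 19)/12 = 1.
ℓ''(λ) = −13/λ² − 6 < 0, confirming a maximum.

λ̂_MAP = 1.000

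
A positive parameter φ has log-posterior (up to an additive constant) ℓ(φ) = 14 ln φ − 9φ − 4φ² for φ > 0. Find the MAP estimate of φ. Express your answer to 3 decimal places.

φ̂_MAP = 0.875

ℓ'(φ) = 14/φ − 9 − 8φ. Setting this to zero and multiplying by φ: 8φ² + 9φ − 14 = 0.
φ = (−9 + √(9² + 4·8·14)) / (2·8) = (−9 + √529) / 16 = (−9 + 23)/16 = 7/8.
ℓ''(φ) = −14/φ² − 8 < 0, confirming a maximum.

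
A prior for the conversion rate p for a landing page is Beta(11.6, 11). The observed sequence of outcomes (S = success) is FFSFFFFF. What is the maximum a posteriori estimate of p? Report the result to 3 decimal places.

Prior: Beta(11.6, 11).
Data: 1 success in 8 trials (from the sequence). The binomial likelihood contributes p(1−p)^7, so the posterior is Beta(11.6+1, 11+7) = Beta(12.6, 18).
For Beta(a, b) with a, b > 1 the mode is (a−1)/(a+b−2) = 11.6/28.6 ≈ 0.406.

p̂_MAP = 0.406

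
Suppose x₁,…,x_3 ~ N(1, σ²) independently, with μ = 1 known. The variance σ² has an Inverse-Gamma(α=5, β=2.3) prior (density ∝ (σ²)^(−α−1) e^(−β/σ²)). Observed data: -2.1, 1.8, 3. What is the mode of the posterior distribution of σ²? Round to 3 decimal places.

σ̂²_MAP = 1.257

Sum of squared deviations about the known mean: SS = (-2.1−1)² + (1.8−1)² + (3−1)² = 14.25.
The Normal likelihood contributes (σ²)^(−n/2) exp(−SS/(2σ²)), so the posterior is Inverse-Gamma(α + n/2, β + SS/2) = Inverse-Gamma(6.5, 9.425).
The mode of Inverse-Gamma(a, b) is b/(a+1) = 9.425/7.5 ≈ 1.257.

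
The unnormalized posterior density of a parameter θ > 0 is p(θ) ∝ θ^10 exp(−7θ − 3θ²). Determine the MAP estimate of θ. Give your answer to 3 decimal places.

θ̂_MAP = 0.833

ℓ'(θ) = 10/θ − 7 − 6θ. Setting this to zero and multiplying by θ: 6θ² + 7θ − 10 = 0.
θ = (−7 + √(7² + 4·6·10)) / (2·6) = (−7 + √289) / 12 = (−7 + 17)/12 = 5/6.
ℓ''(θ) = −10/θ² − 6 < 0, confirming a maximum.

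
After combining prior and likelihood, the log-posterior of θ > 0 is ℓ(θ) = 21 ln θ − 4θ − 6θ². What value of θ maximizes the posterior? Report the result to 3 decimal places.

ℓ'(θ) = 21/θ − 4 − 12θ. Setting this to zero and multiplying by θ: 12θ² + 4θ − 21 = 0.
θ = (−4 + √(4² + 4·12·21)) / (2·12) = (−4 + √1024) / 24 = (−4 + 32)/24 = 7/6.
ℓ''(θ) = −21/θ² − 12 < 0, confirming a maximum.

θ̂_MAP = 1.167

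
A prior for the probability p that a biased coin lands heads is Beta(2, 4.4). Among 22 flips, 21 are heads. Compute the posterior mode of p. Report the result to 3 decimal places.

Prior: Beta(2, 4.4).
Data: 21 successes in 22 trials. The binomial likelihood contributes p^21(1−p)^1, so the posterior is Beta(2+21, 4.4+1) = Beta(23, 5.4).
For Beta(a, b) with a, b > 1 the mode is (a−1)/(a+b−2) = 22/26.4 ≈ 0.833.

p̂_MAP = 0.833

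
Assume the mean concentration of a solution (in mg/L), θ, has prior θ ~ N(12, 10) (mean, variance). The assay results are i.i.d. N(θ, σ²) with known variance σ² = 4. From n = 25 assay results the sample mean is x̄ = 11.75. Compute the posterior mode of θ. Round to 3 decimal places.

n = 25, x̄ = 11.75.
For a Normal prior and Normal likelihood with known variance, the posterior is Normal; its mode equals its mean, the precision-weighted average.
Prior precision 1/σ₀² = 1/10 = 0.1; data precision n/σ² = 25/4 = 6.25.
θ̂ = (0.1·12 + 6.25·11.75) / (0.1 + 6.25) = 74.6375/6.35 = 5971/508 ≈ 11.754.

θ̂_MAP = 11.754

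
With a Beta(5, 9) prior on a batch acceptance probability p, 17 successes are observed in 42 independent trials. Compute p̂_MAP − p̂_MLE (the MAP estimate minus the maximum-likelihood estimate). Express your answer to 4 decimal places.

MAP − MLE = -0.0159

Posterior is Beta(22, 34); MAP = (22−1)/(56−2) = 21/54 ≈ 0.38889.
MLE ignores the prior: p̂_MLE = k/n = 17/42 ≈ 0.40476.
Difference = 21/54 − 17/42 = -1/63 ≈ -0.0159.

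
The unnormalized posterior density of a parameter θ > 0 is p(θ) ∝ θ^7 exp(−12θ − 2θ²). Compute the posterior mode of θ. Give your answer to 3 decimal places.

ℓ'(θ) = 7/θ − 12 − 4θ. Setting this to zero and multiplying by θ: 4θ² + 12θ − 7 = 0.
θ = (−12 + √(12² + 4·4·7)) / (2·4) = (−12 + √256) / 8 = (−12 + 16)/8 = 1/2.
ℓ''(θ) = −7/θ² − 4 < 0, confirming a maximum.

θ̂_MAP = 0.500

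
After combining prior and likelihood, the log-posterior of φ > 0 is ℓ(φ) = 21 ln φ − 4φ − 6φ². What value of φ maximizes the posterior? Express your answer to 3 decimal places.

ℓ'(φ) = 21/φ − 4 − 12φ. Setting this to zero and multiplying by φ: 12φ² + 4φ − 21 = 0.
φ = (−4 + √(4² + 4·12·21)) / (2·12) = (−4 + √1024) / 24 = (−4 + 32)/24 = 7/6.
ℓ''(φ) = −21/φ² − 12 < 0, confirming a maximum.

φ̂_MAP = 1.167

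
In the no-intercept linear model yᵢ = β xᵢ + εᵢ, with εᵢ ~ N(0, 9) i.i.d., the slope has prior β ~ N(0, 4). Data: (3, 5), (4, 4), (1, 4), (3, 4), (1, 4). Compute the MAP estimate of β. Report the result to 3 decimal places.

β̂_MAP = 1.333

log p(β | y) = −Σ(yᵢ − βxᵢ)²/(2·9) − β²/(2·4) + const.
Setting the derivative to zero: Σxᵢ(yᵢ − βxᵢ)/9 − β/4 = 0, so β = Σxᵢyᵢ / (Σxᵢ² + σ²/τ²).
Σxᵢyᵢ = 3·5 + 4·4 + 1·4 + 3·4 + 1·4 = 51; Σxᵢ² = 36; σ²/τ² = 2.25.
β̂_MAP = 51 / (36 + 2.25) = 51/38.25 ≈ 1.333.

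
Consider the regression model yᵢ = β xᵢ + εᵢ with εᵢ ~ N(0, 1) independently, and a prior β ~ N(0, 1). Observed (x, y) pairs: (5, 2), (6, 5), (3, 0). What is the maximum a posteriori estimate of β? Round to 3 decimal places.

β̂_MAP = 0.563

log p(β | y) = −Σ(yᵢ − βxᵢ)²/(2·1) − β²/(2·1) + const.
Setting the derivative to zero: Σxᵢ(yᵢ − βxᵢ)/1 − β/1 = 0, so β = Σxᵢyᵢ / (Σxᵢ² + σ²/τ²).
Σxᵢyᵢ = 5·2 + 6·5 + 3·0 = 40; Σxᵢ² = 70; σ²/τ² = 1.
β̂_MAP = 40 / (70 + 1) = 40/71 ≈ 0.563.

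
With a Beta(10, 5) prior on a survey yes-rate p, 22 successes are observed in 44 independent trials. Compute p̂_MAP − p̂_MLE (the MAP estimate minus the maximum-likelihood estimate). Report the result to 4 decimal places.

Posterior is Beta(32, 27); MAP = (32−1)/(59−2) = 31/57 ≈ 0.54386.
MLE ignores the prior: p̂_MLE = k/n = 22/44 ≈ 0.50000.
Difference = 31/57 − 22/44 = 5/114 ≈ 0.0439.

MAP − MLE = 0.0439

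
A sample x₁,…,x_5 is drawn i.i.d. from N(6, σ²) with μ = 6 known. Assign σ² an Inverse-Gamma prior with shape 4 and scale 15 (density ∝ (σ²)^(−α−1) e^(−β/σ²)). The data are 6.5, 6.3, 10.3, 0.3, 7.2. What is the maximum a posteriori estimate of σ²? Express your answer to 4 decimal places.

σ̂²_MAP = 5.5173

Sum of squared deviations about the known mean: SS = (6.5−6)² + (6.3−6)² + (10.3−6)² + (0.3−6)² + (7.2−6)² = 52.76.
The Normal likelihood contributes (σ²)^(−n/2) exp(−SS/(2σ²)), so the posterior is Inverse-Gamma(α + n/2, β + SS/2) = Inverse-Gamma(6.5, 41.38).
The mode of Inverse-Gamma(a, b) is b/(a+1) = 41.38/7.5 ≈ 5.5173.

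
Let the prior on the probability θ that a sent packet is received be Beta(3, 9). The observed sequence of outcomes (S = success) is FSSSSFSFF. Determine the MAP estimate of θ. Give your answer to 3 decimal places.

θ̂_MAP = 0.368

Prior: Beta(3, 9).
Data: 5 successes in 9 trials (from the sequence). The binomial likelihood contributes θ^5(1−θ)^4, so the posterior is Beta(3+5, 9+4) = Beta(8, 13).
For Beta(a, b) with a, b > 1 the mode is (a−1)/(a+b−2) = 7/19 ≈ 0.368.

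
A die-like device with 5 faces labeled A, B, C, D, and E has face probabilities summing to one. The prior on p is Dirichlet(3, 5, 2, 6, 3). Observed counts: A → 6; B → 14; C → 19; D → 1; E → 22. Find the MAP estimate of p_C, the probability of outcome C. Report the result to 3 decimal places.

MAP estimate of p_C = 0.263

The posterior is Dirichlet(αᵢ + nᵢ) = Dirichlet(9, 19, 21, 7, 25).
For a Dirichlet(a₁,…,a_K) with all aᵢ > 1, the mode has j-th component (aⱼ − 1)/(Σaᵢ − K).
Here Σaᵢ = 81 and K = 5, so p_C = (21 − 1)/(81 − 5) = 20/76 ≈ 0.263.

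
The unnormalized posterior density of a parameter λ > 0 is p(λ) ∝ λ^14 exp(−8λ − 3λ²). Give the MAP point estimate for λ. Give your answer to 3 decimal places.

ℓ'(λ) = 14/λ − 8 − 6λ. Setting this to zero and multiplying by λ: 6λ² + 8λ − 14 = 0.
λ = (−8 + √(8² + 4·6·14)) / (2·6) = (−8 + √400) / 12 = (−8 + 20)/12 = 1.
ℓ''(λ) = −14/λ² − 6 < 0, confirming a maximum.

λ̂_MAP = 1.000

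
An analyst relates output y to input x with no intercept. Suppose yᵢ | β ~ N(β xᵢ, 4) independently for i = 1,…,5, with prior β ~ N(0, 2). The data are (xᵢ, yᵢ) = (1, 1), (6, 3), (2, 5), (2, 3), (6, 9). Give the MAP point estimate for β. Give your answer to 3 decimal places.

log p(β | y) = −Σ(yᵢ − βxᵢ)²/(2·4) − β²/(2·2) + const.
Setting the derivative to zero: Σxᵢ(yᵢ − βxᵢ)/4 − β/2 = 0, so β = Σxᵢyᵢ / (Σxᵢ² + σ²/τ²).
Σxᵢyᵢ = 1·1 + 6·3 + 2·5 + 2·3 + 6·9 = 89; Σxᵢ² = 81; σ²/τ² = 2.
β̂_MAP = 89 / (81 + 2) = 89/83 ≈ 1.072.

β̂_MAP = 1.072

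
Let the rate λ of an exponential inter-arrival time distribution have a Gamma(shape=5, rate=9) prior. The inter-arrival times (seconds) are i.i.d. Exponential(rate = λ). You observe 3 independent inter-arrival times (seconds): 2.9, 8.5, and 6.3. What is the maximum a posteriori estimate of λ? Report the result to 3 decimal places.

λ̂_MAP = 0.262

The Exponential(rate=λ) likelihood is ∝ λ^n e^(−λΣtᵢ). Here n = 3 and Σtᵢ = 2.9 + 8.5 + 6.3 = 17.7.
Posterior ∝ λ^4e^(−9λ) · λ^3e^(−17.7λ) = λ^7e^(−26.7λ), i.e. Gamma(8, 26.7).
Mode = (a−1)/b = 7/26.7 ≈ 0.262.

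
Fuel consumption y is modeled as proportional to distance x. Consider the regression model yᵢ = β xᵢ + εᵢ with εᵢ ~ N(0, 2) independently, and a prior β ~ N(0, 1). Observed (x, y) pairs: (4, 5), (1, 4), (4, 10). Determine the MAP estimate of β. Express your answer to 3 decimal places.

β̂_MAP = 1.829

log p(β | y) = −Σ(yᵢ − βxᵢ)²/(2·2) − β²/(2·1) + const.
Setting the derivative to zero: Σxᵢ(yᵢ − βxᵢ)/2 − β/1 = 0, so β = Σxᵢyᵢ / (Σxᵢ² + σ²/τ²).
Σxᵢyᵢ = 4·5 + 1·4 + 4·10 = 64; Σxᵢ² = 33; σ²/τ² = 2.
β̂_MAP = 64 / (33 + 2) = 64/35 ≈ 1.829.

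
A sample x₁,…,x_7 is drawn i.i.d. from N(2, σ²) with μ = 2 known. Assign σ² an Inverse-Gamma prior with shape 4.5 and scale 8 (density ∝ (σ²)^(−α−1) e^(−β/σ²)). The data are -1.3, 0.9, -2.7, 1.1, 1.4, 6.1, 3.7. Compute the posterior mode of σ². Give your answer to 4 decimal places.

σ̂²_MAP = 3.9478

Sum of squared deviations about the known mean: SS = (-1.3−2)² + (0.9−2)² + (-2.7−2)² + (1.1−2)² + (1.4−2)² + (6.1−2)² + (3.7−2)² = 55.06.
The Normal likelihood contributes (σ²)^(−n/2) exp(−SS/(2σ²)), so the posterior is Inverse-Gamma(α + n/2, β + SS/2) = Inverse-Gamma(8, 35.53).
The mode of Inverse-Gamma(a, b) is b/(a+1) = 35.53/9 ≈ 3.9478.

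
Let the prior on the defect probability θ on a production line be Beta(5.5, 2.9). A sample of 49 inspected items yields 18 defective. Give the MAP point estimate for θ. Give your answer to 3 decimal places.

Prior: Beta(5.5, 2.9).
Data: 18 successes in 49 trials. The binomial likelihood contributes θ^18(1−θ)^31, so the posterior is Beta(5.5+18, 2.9+31) = Beta(23.5, 33.9).
For Beta(a, b) with a, b > 1 the mode is (a−1)/(a+b−2) = 22.5/55.4 ≈ 0.406.

θ̂_MAP = 0.406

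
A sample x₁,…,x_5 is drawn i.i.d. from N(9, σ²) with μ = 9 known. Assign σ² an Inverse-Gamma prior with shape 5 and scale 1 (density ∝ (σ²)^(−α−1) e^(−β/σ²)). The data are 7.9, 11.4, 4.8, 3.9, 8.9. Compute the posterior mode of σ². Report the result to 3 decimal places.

Sum of squared deviations about the known mean: SS = (7.9−9)² + (11.4−9)² + (4.8−9)² + (3.9−9)² + (8.9−9)² = 50.63.
The Normal likelihood contributes (σ²)^(−n/2) exp(−SS/(2σ²)), so the posterior is Inverse-Gamma(α + n/2, β + SS/2) = Inverse-Gamma(7.5, 26.315).
The mode of Inverse-Gamma(a, b) is b/(a+1) = 26.315/8.5 ≈ 3.096.

σ̂²_MAP = 3.096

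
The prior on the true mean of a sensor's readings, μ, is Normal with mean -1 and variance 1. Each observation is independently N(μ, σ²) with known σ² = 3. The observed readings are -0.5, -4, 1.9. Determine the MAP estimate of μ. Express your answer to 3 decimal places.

μ̂_MAP = -0.933

n = 3; x̄ = ((-0.5) + (-4) + 1.9)/3 = -2.6/3 = -13/15 ≈ -0.8667.
For a Normal prior and Normal likelihood with known variance, the posterior is Normal; its mode equals its mean, the precision-weighted average.
Prior precision 1/σ₀² = 1/1 = 1; data precision n/σ² = 3/3 = 1.
μ̂ = (1·(-1) + 1·(-13/15)) / (1 + 1) = (-28/15)/2 = -14/15 ≈ -0.933.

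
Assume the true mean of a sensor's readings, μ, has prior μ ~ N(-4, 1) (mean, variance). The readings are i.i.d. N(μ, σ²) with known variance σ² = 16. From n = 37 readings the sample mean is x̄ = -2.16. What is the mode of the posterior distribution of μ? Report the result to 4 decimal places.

μ̂_MAP = -2.7155

n = 37, x̄ = -2.16.
For a Normal prior and Normal likelihood with known variance, the posterior is Normal; its mode equals its mean, the precision-weighted average.
Prior precision 1/σ₀² = 1/1 = 1; data precision n/σ² = 37/16 = 2.3125.
μ̂ = (1·(-4) + 2.3125·(-2.16)) / (1 + 2.3125) = (-8.995)/3.3125 = -3598/1325 ≈ -2.7155.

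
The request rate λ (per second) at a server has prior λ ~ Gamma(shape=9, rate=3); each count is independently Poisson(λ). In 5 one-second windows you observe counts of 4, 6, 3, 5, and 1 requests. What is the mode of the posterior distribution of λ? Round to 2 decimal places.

λ̂_MAP = 3.38

Σxᵢ = 4+6+3+5+1 = 19, with n = 5.
Posterior ∝ λ^8e^(−3λ) · λ^19e^(−5λ) = λ^27e^(−8λ), i.e. Gamma(shape=28, rate=8).
The mode of a Gamma(a, b) with a ≥ 1 (shape–rate) is (a−1)/b = 27/8 ≈ 3.38.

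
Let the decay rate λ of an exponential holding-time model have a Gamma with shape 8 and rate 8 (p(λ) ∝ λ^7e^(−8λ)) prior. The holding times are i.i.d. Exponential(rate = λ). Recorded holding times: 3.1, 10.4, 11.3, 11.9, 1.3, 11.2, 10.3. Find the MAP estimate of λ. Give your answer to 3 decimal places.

The Exponential(rate=λ) likelihood is ∝ λ^n e^(−λΣtᵢ). Here n = 7 and Σtᵢ = 3.1 + 10.4 + 11.3 + 11.9 + 1.3 + 11.2 + 10.3 = 59.5.
Posterior ∝ λ^7e^(−8λ) · λ^7e^(−59.5λ) = λ^14e^(−67.5λ), i.e. Gamma(15, 67.5).
Mode = (a−1)/b = 14/67.5 ≈ 0.207.

λ̂_MAP = 0.207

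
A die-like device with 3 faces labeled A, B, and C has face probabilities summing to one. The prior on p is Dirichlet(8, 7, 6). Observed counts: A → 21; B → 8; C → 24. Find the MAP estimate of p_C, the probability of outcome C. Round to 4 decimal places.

The posterior is Dirichlet(αᵢ + nᵢ) = Dirichlet(29, 15, 30).
For a Dirichlet(a₁,…,a_K) with all aᵢ > 1, the mode has j-th component (aⱼ − 1)/(Σaᵢ − K).
Here Σaᵢ = 74 and K = 3, so p_C = (30 − 1)/(74 − 3) = 29/71 ≈ 0.4085.

MAP estimate of p_C = 0.4085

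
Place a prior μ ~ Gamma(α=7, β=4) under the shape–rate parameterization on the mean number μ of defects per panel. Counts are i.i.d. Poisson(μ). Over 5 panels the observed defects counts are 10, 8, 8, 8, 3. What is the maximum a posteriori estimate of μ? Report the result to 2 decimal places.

Σxᵢ = 10+8+8+8+3 = 37, with n = 5.
Posterior ∝ μ^6e^(−4μ) · μ^37e^(−5μ) = μ^43e^(−9μ), i.e. Gamma(shape=44, rate=9).
The mode of a Gamma(a, b) with a ≥ 1 (shape–rate) is (a−1)/b = 43/9 ≈ 4.78.

μ̂_MAP = 4.78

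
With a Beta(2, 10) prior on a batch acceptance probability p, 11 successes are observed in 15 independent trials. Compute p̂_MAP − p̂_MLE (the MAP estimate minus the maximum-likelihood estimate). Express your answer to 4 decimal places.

Posterior is Beta(13, 14); MAP = (13−1)/(27−2) = 12/25 ≈ 0.48000.
MLE ignores the prior: p̂_MLE = k/n = 11/15 ≈ 0.73333.
Difference = 12/25 − 11/15 = -19/75 ≈ -0.2533.

MAP − MLE = -0.2533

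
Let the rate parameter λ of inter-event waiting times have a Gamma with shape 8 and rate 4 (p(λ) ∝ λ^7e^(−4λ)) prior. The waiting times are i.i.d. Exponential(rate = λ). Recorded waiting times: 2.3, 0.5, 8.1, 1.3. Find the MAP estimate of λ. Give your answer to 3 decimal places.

The Exponential(rate=λ) likelihood is ∝ λ^n e^(−λΣtᵢ). Here n = 4 and Σtᵢ = 2.3 + 0.5 + 8.1 + 1.3 = 12.2.
Posterior ∝ λ^7e^(−4λ) · λ^4e^(−12.2λ) = λ^11e^(−16.2λ), i.e. Gamma(12, 16.2).
Mode = (a−1)/b = 11/16.2 ≈ 0.679.

λ̂_MAP = 0.679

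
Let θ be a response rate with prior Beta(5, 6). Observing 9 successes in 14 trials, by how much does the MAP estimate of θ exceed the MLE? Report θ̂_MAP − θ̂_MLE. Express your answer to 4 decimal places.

MAP − MLE = -0.0776

Posterior is Beta(14, 11); MAP = (14−1)/(25−2) = 13/23 ≈ 0.56522.
MLE ignores the prior: θ̂_MLE = k/n = 9/14 ≈ 0.64286.
Difference = 13/23 − 9/14 = -25/322 ≈ -0.0776.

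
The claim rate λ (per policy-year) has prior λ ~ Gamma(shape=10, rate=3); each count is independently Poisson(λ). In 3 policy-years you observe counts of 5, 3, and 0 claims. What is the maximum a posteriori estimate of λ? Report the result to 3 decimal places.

Σxᵢ = 5+3+0 = 8, with n = 3.
Posterior ∝ λ^9e^(−3λ) · λ^8e^(−3λ) = λ^17e^(−6λ), i.e. Gamma(shape=18, rate=6).
The mode of a Gamma(a, b) with a ≥ 1 (shape–rate) is (a−1)/b = 17/6 ≈ 2.833.

λ̂_MAP = 2.833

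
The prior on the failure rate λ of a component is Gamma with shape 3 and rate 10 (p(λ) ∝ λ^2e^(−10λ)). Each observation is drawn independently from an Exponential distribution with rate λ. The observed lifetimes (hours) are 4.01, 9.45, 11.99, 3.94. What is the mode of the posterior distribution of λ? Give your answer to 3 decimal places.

λ̂_MAP = 0.152

The Exponential(rate=λ) likelihood is ∝ λ^n e^(−λΣtᵢ). Here n = 4 and Σtᵢ = 4.01 + 9.45 + 11.99 + 3.94 = 29.39.
Posterior ∝ λ^2e^(−10λ) · λ^4e^(−29.39λ) = λ^6e^(−39.39λ), i.e. Gamma(7, 39.39).
Mode = (a−1)/b = 6/39.39 ≈ 0.152.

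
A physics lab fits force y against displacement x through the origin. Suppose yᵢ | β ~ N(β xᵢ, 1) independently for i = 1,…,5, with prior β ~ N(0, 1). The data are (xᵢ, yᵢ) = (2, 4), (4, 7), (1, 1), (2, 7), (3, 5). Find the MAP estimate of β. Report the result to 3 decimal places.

log p(β | y) = −Σ(yᵢ − βxᵢ)²/(2·1) − β²/(2·1) + const.
Setting the derivative to zero: Σxᵢ(yᵢ − βxᵢ)/1 − β/1 = 0, so β = Σxᵢyᵢ / (Σxᵢ² + σ²/τ²).
Σxᵢyᵢ = 2·4 + 4·7 + 1·1 + 2·7 + 3·5 = 66; Σxᵢ² = 34; σ²/τ² = 1.
β̂_MAP = 66 / (34 + 1) = 66/35 ≈ 1.886.

β̂_MAP = 1.886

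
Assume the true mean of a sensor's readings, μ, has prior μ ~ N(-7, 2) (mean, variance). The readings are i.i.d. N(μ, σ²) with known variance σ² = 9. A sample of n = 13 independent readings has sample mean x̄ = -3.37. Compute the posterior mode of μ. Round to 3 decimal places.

μ̂_MAP = -4.303

n = 13, x̄ = -3.37.
For a Normal prior and Normal likelihood with known variance, the posterior is Normal; its mode equals its mean, the precision-weighted average.
Prior precision 1/σ₀² = 1/2 = 0.5; data precision n/σ² = 13/9.
μ̂ = (0.5·(-7) + (13/9)·(-3.37)) / (0.5 + 13/9) = (-7531/900)/(35/18) = -7531/1750 ≈ -4.303.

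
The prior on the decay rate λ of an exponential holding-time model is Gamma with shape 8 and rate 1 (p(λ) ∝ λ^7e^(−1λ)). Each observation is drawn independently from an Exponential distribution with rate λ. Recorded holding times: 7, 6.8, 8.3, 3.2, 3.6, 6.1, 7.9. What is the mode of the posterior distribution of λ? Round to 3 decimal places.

The Exponential(rate=λ) likelihood is ∝ λ^n e^(−λΣtᵢ). Here n = 7 and Σtᵢ = 7 + 6.8 + 8.3 + 3.2 + 3.6 + 6.1 + 7.9 = 42.9.
Posterior ∝ λ^7e^(−1λ) · λ^7e^(−42.9λ) = λ^14e^(−43.9λ), i.e. Gamma(15, 43.9).
Mode = (a−1)/b = 14/43.9 ≈ 0.319.

λ̂_MAP = 0.319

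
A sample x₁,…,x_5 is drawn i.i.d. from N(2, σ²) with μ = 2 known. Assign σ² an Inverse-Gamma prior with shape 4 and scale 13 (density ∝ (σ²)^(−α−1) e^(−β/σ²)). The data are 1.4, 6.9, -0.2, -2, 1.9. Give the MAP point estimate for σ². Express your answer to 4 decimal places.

Sum of squared deviations about the known mean: SS = (1.4−2)² + (6.9−2)² + (-0.2−2)² + (-2−2)² + (1.9−2)² = 45.22.
The Normal likelihood contributes (σ²)^(−n/2) exp(−SS/(2σ²)), so the posterior is Inverse-Gamma(α + n/2, β + SS/2) = Inverse-Gamma(6.5, 35.61).
The mode of Inverse-Gamma(a, b) is b/(a+1) = 35.61/7.5 ≈ 4.7480.

σ̂²_MAP = 4.7480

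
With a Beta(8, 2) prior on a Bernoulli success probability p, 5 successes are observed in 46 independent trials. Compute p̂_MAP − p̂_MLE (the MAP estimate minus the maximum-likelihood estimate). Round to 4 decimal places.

MAP − MLE = 0.1135

Posterior is Beta(13, 43); MAP = (13−1)/(56−2) = 12/54 ≈ 0.22222.
MLE ignores the prior: p̂_MLE = k/n = 5/46 ≈ 0.10870.
Difference = 12/54 − 5/46 = 47/414 ≈ 0.1135.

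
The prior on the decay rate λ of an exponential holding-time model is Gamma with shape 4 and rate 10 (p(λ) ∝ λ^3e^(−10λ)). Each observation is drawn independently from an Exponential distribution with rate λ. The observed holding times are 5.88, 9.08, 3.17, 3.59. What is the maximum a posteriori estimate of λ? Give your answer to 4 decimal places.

The Exponential(rate=λ) likelihood is ∝ λ^n e^(−λΣtᵢ). Here n = 4 and Σtᵢ = 5.88 + 9.08 + 3.17 + 3.59 = 21.72.
Posterior ∝ λ^3e^(−10λ) · λ^4e^(−21.72λ) = λ^7e^(−31.72λ), i.e. Gamma(8, 31.72).
Mode = (a−1)/b = 7/31.72 ≈ 0.2207.

λ̂_MAP = 0.2207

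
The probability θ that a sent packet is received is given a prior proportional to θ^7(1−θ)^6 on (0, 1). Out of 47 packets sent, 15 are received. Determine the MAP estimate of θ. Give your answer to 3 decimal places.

θ̂_MAP = 0.367

The prior density ∝ θ^7(1−θ)^6 is the kernel of Beta(8, 7).
Data: 15 successes in 47 trials. The binomial likelihood contributes θ^15(1−θ)^32, so the posterior is Beta(8+15, 7+32) = Beta(23, 39).
For Beta(a, b) with a, b > 1 the mode is (a−1)/(a+b−2) = 22/60 ≈ 0.367.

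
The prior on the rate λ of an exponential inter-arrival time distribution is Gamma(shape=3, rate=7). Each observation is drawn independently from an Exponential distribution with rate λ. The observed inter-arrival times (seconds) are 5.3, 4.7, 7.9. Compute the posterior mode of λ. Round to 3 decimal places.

λ̂_MAP = 0.201

The Exponential(rate=λ) likelihood is ∝ λ^n e^(−λΣtᵢ). Here n = 3 and Σtᵢ = 5.3 + 4.7 + 7.9 = 17.9.
Posterior ∝ λ^2e^(−7λ) · λ^3e^(−17.9λ) = λ^5e^(−24.9λ), i.e. Gamma(6, 24.9).
Mode = (a−1)/b = 5/24.9 ≈ 0.201.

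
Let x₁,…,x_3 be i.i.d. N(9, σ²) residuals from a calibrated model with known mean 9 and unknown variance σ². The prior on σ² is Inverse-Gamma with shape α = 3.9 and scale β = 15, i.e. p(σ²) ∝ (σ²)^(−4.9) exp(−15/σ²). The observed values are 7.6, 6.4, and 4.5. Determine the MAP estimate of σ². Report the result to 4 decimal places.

Sum of squared deviations about the known mean: SS = (7.6−9)² + (6.4−9)² + (4.5−9)² = 28.97.
The Normal likelihood contributes (σ²)^(−n/2) exp(−SS/(2σ²)), so the posterior is Inverse-Gamma(α + n/2, β + SS/2) = Inverse-Gamma(5.4, 29.485).
The mode of Inverse-Gamma(a, b) is b/(a+1) = 29.485/6.4 ≈ 4.6070.

σ̂²_MAP = 4.6070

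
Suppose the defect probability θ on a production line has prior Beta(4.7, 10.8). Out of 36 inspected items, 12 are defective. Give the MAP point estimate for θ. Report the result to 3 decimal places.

θ̂_MAP = 0.317

Prior: Beta(4.7, 10.8).
Data: 12 successes in 36 trials. The binomial likelihood contributes θ^12(1−θ)^24, so the posterior is Beta(4.7+12, 10.8+24) = Beta(16.7, 34.8).
For Beta(a, b) with a, b > 1 the mode is (a−1)/(a+b−2) = 15.7/49.5 ≈ 0.317.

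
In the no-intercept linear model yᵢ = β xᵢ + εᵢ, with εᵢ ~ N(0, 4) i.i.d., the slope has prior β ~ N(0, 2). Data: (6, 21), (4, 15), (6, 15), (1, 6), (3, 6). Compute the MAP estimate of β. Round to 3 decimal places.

log p(β | y) = −Σ(yᵢ − βxᵢ)²/(2·4) − β²/(2·2) + const.
Setting the derivative to zero: Σxᵢ(yᵢ − βxᵢ)/4 − β/2 = 0, so β = Σxᵢyᵢ / (Σxᵢ² + σ²/τ²).
Σxᵢyᵢ = 6·21 + 4·15 + 6·15 + 1·6 + 3·6 = 300; Σxᵢ² = 98; σ²/τ² = 2.
β̂_MAP = 300 / (98 + 2) = 300/100 ≈ 3.000.

β̂_MAP = 3.000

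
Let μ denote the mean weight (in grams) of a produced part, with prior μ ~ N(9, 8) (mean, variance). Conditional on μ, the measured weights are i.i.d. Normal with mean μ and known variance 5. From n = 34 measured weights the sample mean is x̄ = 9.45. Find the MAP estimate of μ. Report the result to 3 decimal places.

μ̂_MAP = 9.442

n = 34, x̄ = 9.45.
For a Normal prior and Normal likelihood with known variance, the posterior is Normal; its mode equals its mean, the precision-weighted average.
Prior precision 1/σ₀² = 1/8 = 0.125; data precision n/σ² = 34/5 = 6.8.
μ̂ = (0.125·9 + 6.8·9.45) / (0.125 + 6.8) = 65.385/6.925 = 13077/1385 ≈ 9.442.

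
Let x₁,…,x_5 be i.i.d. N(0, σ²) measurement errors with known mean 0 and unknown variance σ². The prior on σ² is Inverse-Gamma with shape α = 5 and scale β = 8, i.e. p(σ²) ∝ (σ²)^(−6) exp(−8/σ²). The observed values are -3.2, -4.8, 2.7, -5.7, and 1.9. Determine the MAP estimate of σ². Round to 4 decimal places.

σ̂²_MAP = 5.4512

Sum of squared deviations about the known mean: SS = (-3.2−0)² + (-4.8−0)² + (2.7−0)² + (-5.7−0)² + (1.9−0)² = 76.67.
The Normal likelihood contributes (σ²)^(−n/2) exp(−SS/(2σ²)), so the posterior is Inverse-Gamma(α + n/2, β + SS/2) = Inverse-Gamma(7.5, 46.335).
The mode of Inverse-Gamma(a, b) is b/(a+1) = 46.335/8.5 ≈ 5.4512.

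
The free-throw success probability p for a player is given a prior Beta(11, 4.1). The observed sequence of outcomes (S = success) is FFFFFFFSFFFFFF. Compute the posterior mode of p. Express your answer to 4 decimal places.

p̂_MAP = 0.4059

Prior: Beta(11, 4.1).
Data: 1 success in 14 trials (from the sequence). The binomial likelihood contributes p(1−p)^13, so the posterior is Beta(11+1, 4.1+13) = Beta(12, 17.1).
For Beta(a, b) with a, b > 1 the mode is (a−1)/(a+b−2) = 11/27.1 ≈ 0.4059.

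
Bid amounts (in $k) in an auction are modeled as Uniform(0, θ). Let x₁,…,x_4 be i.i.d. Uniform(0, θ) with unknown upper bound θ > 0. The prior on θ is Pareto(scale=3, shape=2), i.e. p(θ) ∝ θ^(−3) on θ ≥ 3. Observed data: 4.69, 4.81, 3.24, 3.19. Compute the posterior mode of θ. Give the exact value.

θ̂_MAP = 4.81

The Uniform(0, θ) likelihood is θ^(−n) for θ ≥ max(xᵢ), zero otherwise. Here max(xᵢ) = 4.81.
Posterior ∝ θ^(−3) · θ^(−4) = θ^(−7) on θ ≥ max(3, 4.81) = 4.81.
This density is strictly decreasing in θ, so the posterior mode lies at the lower boundary of the support.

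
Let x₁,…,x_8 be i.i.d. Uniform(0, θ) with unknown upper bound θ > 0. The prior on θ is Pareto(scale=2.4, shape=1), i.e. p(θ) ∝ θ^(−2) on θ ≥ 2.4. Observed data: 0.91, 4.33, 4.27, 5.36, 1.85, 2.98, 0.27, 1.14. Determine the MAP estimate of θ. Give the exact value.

θ̂_MAP = 5.36

The Uniform(0, θ) likelihood is θ^(−n) for θ ≥ max(xᵢ), zero otherwise. Here max(xᵢ) = 5.36.
Posterior ∝ θ^(−2) · θ^(−8) = θ^(−10) on θ ≥ max(2.4, 5.36) = 5.36.
This density is strictly decreasing in θ, so the posterior mode lies at the lower boundary of the support.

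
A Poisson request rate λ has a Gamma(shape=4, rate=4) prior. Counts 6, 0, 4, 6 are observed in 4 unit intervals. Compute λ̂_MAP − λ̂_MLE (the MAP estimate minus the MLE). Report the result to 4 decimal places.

Σxᵢ = 16. Posterior is Gamma(20, 8); MAP = (20−1)/8 = 19/8 ≈ 2.37500.
MLE = x̄ = 16/4 ≈ 4.00000.
Difference = 19/8 − 16/4 = -13/8 ≈ -1.6250.

MAP − MLE = -1.6250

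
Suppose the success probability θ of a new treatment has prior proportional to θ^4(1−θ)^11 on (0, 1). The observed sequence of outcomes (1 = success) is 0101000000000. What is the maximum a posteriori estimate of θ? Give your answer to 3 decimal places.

The prior density ∝ θ^4(1−θ)^11 is the kernel of Beta(5, 12).
Data: 2 successes in 13 trials (from the sequence). The binomial likelihood contributes θ^2(1−θ)^11, so the posterior is Beta(5+2, 12+11) = Beta(7, 23).
For Beta(a, b) with a, b > 1 the mode is (a−1)/(a+b−2) = 6/28 ≈ 0.214.

θ̂_MAP = 0.214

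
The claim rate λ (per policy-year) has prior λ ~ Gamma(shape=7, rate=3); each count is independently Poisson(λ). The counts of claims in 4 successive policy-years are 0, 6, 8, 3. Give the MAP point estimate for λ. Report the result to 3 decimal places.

Σxᵢ = 0+6+8+3 = 17, with n = 4.
Posterior ∝ λ^6e^(−3λ) · λ^17e^(−4λ) = λ^23e^(−7λ), i.e. Gamma(shape=24, rate=7).
The mode of a Gamma(a, b) with a ≥ 1 (shape–rate) is (a−1)/b = 23/7 ≈ 3.286.

λ̂_MAP = 3.286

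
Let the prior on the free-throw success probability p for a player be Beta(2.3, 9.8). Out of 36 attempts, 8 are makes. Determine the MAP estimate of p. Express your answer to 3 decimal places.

Prior: Beta(2.3, 9.8).
Data: 8 successes in 36 trials. The binomial likelihood contributes p^8(1−p)^28, so the posterior is Beta(2.3+8, 9.8+28) = Beta(10.3, 37.8).
For Beta(a, b) with a, b > 1 the mode is (a−1)/(a+b−2) = 9.3/46.1 ≈ 0.202.

p̂_MAP = 0.202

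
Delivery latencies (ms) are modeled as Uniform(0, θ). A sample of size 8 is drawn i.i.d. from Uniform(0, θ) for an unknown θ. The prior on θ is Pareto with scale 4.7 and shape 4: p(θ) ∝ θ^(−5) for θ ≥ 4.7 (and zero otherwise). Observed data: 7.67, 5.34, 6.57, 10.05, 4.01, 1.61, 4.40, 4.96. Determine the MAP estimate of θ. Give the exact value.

θ̂_MAP = 10.05

The Uniform(0, θ) likelihood is θ^(−n) for θ ≥ max(xᵢ), zero otherwise. Here max(xᵢ) = 10.05.
Posterior ∝ θ^(−5) · θ^(−8) = θ^(−13) on θ ≥ max(4.7, 10.05) = 10.05.
This density is strictly decreasing in θ, so the posterior mode lies at the lower boundary of the support.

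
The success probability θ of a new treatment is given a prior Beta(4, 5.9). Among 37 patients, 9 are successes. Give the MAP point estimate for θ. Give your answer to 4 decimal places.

θ̂_MAP = 0.2673

Prior: Beta(4, 5.9).
Data: 9 successes in 37 trials. The binomial likelihood contributes θ^9(1−θ)^28, so the posterior is Beta(4+9, 5.9+28) = Beta(13, 33.9).
For Beta(a, b) with a, b > 1 the mode is (a−1)/(a+b−2) = 12/44.9 ≈ 0.2673.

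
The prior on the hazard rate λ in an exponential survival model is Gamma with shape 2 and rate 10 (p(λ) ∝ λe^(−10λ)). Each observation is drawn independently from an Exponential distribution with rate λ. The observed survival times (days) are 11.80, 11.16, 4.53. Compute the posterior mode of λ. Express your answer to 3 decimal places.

The Exponential(rate=λ) likelihood is ∝ λ^n e^(−λΣtᵢ). Here n = 3 and Σtᵢ = 11.80 + 11.16 + 4.53 = 27.49.
Posterior ∝ λe^(−10λ) · λ^3e^(−27.49λ) = λ^4e^(−37.49λ), i.e. Gamma(5, 37.49).
Mode = (a−1)/b = 4/37.49 ≈ 0.107.

λ̂_MAP = 0.107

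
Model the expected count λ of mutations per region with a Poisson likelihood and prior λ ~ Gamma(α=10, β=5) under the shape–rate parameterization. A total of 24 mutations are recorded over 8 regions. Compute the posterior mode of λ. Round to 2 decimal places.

λ̂_MAP = 2.54

Σxᵢ = 24, n = 8.
Posterior ∝ λ^9e^(−5λ) · λ^24e^(−8λ) = λ^33e^(−13λ), i.e. Gamma(shape=34, rate=13).
The mode of a Gamma(a, b) with a ≥ 1 (shape–rate) is (a−1)/b = 33/13 ≈ 2.54.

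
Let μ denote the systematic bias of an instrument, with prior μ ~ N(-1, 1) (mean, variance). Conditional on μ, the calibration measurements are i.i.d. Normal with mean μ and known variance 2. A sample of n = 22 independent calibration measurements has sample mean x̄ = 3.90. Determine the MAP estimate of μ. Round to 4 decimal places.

n = 22, x̄ = 3.90.
For a Normal prior and Normal likelihood with known variance, the posterior is Normal; its mode equals its mean, the precision-weighted average.
Prior precision 1/σ₀² = 1/1 = 1; data precision n/σ² = 22/2 = 11.
μ̂ = (1·(-1) + 11·3.9) / (1 + 11) = 41.9/12 = 419/120 ≈ 3.4917.

μ̂_MAP = 3.4917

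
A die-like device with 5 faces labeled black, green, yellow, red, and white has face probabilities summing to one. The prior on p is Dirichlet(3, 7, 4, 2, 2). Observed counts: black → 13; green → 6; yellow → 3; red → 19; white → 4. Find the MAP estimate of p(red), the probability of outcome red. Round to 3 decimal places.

The posterior is Dirichlet(αᵢ + nᵢ) = Dirichlet(16, 13, 7, 21, 6).
For a Dirichlet(a₁,…,a_K) with all aᵢ > 1, the mode has j-th component (aⱼ − 1)/(Σaᵢ − K).
Here Σaᵢ = 63 and K = 5, so p(red) = (21 − 1)/(63 − 5) = 20/58 ≈ 0.345.

MAP estimate of p(red) = 0.345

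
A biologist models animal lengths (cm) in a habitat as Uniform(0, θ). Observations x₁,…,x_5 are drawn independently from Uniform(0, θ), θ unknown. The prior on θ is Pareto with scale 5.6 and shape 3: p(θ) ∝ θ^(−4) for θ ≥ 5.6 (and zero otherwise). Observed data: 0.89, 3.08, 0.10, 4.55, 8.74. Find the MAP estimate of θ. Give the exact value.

θ̂_MAP = 8.74

The Uniform(0, θ) likelihood is θ^(−n) for θ ≥ max(xᵢ), zero otherwise. Here max(xᵢ) = 8.74.
Posterior ∝ θ^(−4) · θ^(−5) = θ^(−9) on θ ≥ max(5.6, 8.74) = 8.74.
This density is strictly decreasing in θ, so the posterior mode lies at the lower boundary of the support.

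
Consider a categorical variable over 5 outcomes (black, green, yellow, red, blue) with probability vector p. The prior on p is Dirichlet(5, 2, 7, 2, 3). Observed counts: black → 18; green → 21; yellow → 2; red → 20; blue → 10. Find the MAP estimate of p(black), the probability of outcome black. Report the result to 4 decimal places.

MAP estimate of p(black) = 0.2588

The posterior is Dirichlet(αᵢ + nᵢ) = Dirichlet(23, 23, 9, 22, 13).
For a Dirichlet(a₁,…,a_K) with all aᵢ > 1, the mode has j-th component (aⱼ − 1)/(Σaᵢ − K).
Here Σaᵢ = 90 and K = 5, so p(black) = (23 − 1)/(90 − 5) = 22/85 ≈ 0.2588.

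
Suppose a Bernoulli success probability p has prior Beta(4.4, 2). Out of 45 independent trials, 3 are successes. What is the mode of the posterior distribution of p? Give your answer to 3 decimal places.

Prior: Beta(4.4, 2).
Data: 3 successes in 45 trials. The binomial likelihood contributes p^3(1−p)^42, so the posterior is Beta(4.4+3, 2+42) = Beta(7.4, 44).
For Beta(a, b) with a, b > 1 the mode is (a−1)/(a+b−2) = 6.4/49.4 ≈ 0.130.

p̂_MAP = 0.130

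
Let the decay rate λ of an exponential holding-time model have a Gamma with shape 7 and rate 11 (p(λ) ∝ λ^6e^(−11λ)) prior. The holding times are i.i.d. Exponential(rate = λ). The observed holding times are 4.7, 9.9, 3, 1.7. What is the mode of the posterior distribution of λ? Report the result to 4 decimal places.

λ̂_MAP = 0.3300

The Exponential(rate=λ) likelihood is ∝ λ^n e^(−λΣtᵢ). Here n = 4 and Σtᵢ = 4.7 + 9.9 + 3 + 1.7 = 19.3.
Posterior ∝ λ^6e^(−11λ) · λ^4e^(−19.3λ) = λ^10e^(−30.3λ), i.e. Gamma(11, 30.3).
Mode = (a−1)/b = 10/30.3 ≈ 0.3300.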